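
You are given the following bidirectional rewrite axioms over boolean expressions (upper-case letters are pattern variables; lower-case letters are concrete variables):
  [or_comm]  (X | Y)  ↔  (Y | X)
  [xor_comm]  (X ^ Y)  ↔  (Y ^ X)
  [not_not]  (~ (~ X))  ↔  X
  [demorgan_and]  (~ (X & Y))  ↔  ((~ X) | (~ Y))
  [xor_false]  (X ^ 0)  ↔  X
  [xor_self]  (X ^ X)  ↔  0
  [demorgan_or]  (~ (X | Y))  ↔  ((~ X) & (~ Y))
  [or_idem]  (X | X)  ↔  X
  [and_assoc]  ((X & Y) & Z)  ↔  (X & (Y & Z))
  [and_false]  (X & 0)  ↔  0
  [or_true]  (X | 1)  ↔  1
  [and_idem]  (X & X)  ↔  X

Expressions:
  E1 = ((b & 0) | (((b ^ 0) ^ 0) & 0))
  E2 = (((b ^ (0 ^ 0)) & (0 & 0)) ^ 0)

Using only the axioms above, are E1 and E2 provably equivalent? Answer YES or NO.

YES

(1) (b ^ 0)  =[xor_false →]=  b    ⊢ ((b & 0) | ((b ^ 0) & 0))
(2) (b ^ 0)  =[xor_false →]=  b    ⊢ ((b & 0) | (b & 0))
(3) ((b & 0) | (b & 0))  =[or_idem →]=  (b & 0)
(4) (b & 0)  =[xor_false ←]=  ((b & 0) ^ 0)
(5) 0  =[and_idem ←]=  (0 & 0)    ⊢ ((b & (0 & 0)) ^ 0)
(6) b  =[xor_false ←]=  (b ^ 0)    ⊢ (((b ^ 0) & (0 & 0)) ^ 0)
(7) 0  =[xor_false ←]=  (0 ^ 0)    ⊢ E2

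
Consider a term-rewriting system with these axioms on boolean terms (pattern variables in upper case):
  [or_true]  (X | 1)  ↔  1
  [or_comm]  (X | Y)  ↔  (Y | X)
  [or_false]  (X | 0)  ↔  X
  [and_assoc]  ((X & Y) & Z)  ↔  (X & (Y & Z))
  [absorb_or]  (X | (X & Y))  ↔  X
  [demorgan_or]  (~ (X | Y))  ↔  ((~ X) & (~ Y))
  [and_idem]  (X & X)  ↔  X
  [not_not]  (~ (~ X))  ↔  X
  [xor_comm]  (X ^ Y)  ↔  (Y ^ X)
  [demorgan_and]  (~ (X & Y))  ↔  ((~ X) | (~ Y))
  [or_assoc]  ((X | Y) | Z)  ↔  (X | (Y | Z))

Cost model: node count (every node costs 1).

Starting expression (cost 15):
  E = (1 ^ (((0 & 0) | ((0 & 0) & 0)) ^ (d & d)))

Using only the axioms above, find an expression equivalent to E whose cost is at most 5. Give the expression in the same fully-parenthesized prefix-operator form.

1. [and_idem →] (d & d)  →  d;  E = (1 ^ (((0 & 0) | ((0 & 0) & 0)) ^ d))
2. [absorb_or →] ((0 & 0) | ((0 & 0) & 0))  →  (0 & 0);  E = (1 ^ ((0 & 0) ^ d))
3. [and_idem →] (0 & 0)  →  0;  cost 5 ≤ 5, done

(1 ^ (0 ^ d))   [cost 5]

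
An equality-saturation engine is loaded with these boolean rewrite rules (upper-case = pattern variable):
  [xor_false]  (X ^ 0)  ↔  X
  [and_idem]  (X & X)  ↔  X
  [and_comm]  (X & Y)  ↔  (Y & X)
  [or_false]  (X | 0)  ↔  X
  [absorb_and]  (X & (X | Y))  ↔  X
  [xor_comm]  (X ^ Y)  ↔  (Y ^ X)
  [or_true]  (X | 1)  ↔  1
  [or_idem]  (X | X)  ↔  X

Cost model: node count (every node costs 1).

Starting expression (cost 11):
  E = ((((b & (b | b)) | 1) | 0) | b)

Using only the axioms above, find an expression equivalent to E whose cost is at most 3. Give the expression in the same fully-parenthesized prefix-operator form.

(1) (b & (b | b))  =[absorb_and →]=  b    ⊢ (((b | 1) | 0) | b)
(2) (b | 1)  =[or_true →]=  1    ⊢ ((1 | 0) | b)
(3) (1 | 0)  =[or_false →]=  1    ⊢ cost 3, within 3

(1 | b)   [cost 3]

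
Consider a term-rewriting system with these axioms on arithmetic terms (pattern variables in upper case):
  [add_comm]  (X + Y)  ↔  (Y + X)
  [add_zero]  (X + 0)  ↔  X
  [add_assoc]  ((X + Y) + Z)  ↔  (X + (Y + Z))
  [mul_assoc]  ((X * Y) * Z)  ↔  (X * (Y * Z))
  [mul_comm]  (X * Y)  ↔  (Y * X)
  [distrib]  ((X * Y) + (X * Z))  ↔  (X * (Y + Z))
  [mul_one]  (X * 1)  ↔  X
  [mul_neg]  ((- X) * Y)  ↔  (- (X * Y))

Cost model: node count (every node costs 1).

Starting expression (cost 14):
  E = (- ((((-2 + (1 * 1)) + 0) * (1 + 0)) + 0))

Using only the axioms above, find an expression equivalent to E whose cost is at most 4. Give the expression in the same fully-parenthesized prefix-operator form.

(- (-2 + 1))   [cost 4]

1. [add_zero →] ((-2 + (1 * 1)) + 0)  →  (-2 + (1 * 1));  E = (- (((-2 + (1 * 1)) * (1 + 0)) + 0))
2. [add_zero →] (1 + 0)  →  1;  E = (- (((-2 + (1 * 1)) * 1) + 0))
3. [mul_one →] (1 * 1)  →  1;  E = (- (((-2 + 1) * 1) + 0))
4. [mul_one →] ((-2 + 1) * 1)  →  (-2 + 1);  E = (- ((-2 + 1) + 0))
5. [add_zero →] ((-2 + 1) + 0)  →  (-2 + 1);  cost 4 ≤ 4, done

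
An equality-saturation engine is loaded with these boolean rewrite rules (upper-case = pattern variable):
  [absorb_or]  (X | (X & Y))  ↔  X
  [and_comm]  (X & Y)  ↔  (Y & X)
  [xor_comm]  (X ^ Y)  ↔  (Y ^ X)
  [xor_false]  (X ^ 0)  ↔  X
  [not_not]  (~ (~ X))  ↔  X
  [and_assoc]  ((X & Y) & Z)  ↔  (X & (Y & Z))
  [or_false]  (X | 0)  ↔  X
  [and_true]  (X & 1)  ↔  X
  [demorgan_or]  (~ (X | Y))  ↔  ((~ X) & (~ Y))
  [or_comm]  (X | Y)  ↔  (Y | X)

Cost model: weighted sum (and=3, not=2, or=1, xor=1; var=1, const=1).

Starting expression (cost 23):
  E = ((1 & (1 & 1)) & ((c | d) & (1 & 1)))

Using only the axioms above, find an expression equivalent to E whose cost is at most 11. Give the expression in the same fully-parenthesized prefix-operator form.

((1 & 1) & (c | d))   [cost 11]

(1) (1 & 1)  =[and_true →]=  1    ⊢ ((1 & (1 & 1)) & ((c | d) & 1))
(2) (1 & 1)  =[and_true →]=  1    ⊢ ((1 & 1) & ((c | d) & 1))
(3) ((c | d) & 1)  =[and_true →]=  (c | d)    ⊢ cost 11, within 11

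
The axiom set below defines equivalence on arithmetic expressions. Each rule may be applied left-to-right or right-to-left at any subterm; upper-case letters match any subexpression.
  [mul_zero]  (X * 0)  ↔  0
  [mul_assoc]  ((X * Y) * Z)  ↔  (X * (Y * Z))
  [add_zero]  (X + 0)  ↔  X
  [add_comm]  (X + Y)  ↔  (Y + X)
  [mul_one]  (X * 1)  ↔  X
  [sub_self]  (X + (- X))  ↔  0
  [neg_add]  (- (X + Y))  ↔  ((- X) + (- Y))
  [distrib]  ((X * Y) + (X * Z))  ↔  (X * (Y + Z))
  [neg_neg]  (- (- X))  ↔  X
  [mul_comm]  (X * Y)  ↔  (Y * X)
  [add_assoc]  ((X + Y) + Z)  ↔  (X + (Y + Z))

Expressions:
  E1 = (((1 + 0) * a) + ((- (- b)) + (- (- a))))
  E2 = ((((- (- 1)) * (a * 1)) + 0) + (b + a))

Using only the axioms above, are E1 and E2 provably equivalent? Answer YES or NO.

step 1: neg_neg (→) rewrites (- (- a)) into a, now (((1 + 0) * a) + ((- (- b)) + a))
step 2: add_zero (→) rewrites (1 + 0) into 1, now ((1 * a) + ((- (- b)) + a))
step 3: neg_neg (→) rewrites (- (- b)) into b, now ((1 * a) + (b + a))
step 4: mul_one (←) rewrites a into (a * 1), now ((1 * (a * 1)) + (b + a))
step 5: neg_neg (←) rewrites 1 into (- (- 1)), now (((- (- 1)) * (a * 1)) + (b + a))
step 6: add_zero (←) rewrites ((- (- 1)) * (a * 1)) into (((- (- 1)) * (a * 1)) + 0), which is E2

YES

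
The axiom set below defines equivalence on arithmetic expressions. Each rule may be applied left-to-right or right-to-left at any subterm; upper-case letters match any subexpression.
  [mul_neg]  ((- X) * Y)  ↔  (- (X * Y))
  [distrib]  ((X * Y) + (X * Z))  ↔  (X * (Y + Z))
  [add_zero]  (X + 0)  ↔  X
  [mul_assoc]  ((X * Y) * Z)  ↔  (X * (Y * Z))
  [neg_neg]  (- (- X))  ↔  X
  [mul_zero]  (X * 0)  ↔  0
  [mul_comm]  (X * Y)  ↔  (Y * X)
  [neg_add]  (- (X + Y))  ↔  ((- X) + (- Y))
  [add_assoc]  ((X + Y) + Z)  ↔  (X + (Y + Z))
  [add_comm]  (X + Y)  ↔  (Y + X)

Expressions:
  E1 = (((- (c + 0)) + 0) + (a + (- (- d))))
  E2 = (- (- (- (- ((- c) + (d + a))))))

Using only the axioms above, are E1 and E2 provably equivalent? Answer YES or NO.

1. [neg_neg →] (- (- d))  →  d;  E1 = (((- (c + 0)) + 0) + (a + d))
2. [add_zero →] (c + 0)  →  c;  E1 = (((- c) + 0) + (a + d))
3. [add_zero →] ((- c) + 0)  →  (- c);  E1 = ((- c) + (a + d))
4. [neg_neg ←] ((- c) + (a + d))  →  (- (- ((- c) + (a + d))))
5. [add_comm →] (a + d)  →  (d + a);  E1 = (- (- ((- c) + (d + a))))
6. [neg_neg ←] (- ((- c) + (d + a)))  →  (- (- (- ((- c) + (d + a)))));  this is E2

YES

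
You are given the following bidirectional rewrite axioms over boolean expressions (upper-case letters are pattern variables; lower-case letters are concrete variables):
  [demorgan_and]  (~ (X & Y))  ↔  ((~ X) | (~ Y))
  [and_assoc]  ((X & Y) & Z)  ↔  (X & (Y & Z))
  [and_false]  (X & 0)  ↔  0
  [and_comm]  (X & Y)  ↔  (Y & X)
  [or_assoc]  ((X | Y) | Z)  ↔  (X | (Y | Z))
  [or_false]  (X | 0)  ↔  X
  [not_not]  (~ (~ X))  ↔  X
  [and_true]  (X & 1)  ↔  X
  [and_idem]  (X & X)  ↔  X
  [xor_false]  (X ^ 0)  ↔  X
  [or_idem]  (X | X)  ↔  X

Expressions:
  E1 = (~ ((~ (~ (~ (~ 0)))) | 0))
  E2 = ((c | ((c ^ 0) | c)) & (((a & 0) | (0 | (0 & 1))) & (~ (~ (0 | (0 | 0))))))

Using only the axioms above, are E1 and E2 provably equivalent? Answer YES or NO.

NO

All listed rules preserve value, hence provable equivalence implies equal values everywhere; look for a separating assignment.
a=0, c=0 gives E1 ↦ 1, E2 ↦ 0; values differ ⇒ not provably equivalent.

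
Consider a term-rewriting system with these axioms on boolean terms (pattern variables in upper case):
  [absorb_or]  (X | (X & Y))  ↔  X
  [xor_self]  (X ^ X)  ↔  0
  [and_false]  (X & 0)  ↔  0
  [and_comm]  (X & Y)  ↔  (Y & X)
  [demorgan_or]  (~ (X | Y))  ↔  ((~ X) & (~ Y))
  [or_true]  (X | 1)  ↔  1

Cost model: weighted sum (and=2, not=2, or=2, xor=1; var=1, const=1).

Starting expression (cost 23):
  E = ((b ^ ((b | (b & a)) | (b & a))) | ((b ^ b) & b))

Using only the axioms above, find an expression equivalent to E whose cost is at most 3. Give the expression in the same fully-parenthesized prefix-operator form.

(1) (b | (b & a))  =[absorb_or →]=  b    ⊢ ((b ^ (b | (b & a))) | ((b ^ b) & b))
(2) (b | (b & a))  =[absorb_or →]=  b    ⊢ ((b ^ b) | ((b ^ b) & b))
(3) ((b ^ b) | ((b ^ b) & b))  =[absorb_or →]=  (b ^ b)    ⊢ cost 3, within 3

(b ^ b)   [cost 3]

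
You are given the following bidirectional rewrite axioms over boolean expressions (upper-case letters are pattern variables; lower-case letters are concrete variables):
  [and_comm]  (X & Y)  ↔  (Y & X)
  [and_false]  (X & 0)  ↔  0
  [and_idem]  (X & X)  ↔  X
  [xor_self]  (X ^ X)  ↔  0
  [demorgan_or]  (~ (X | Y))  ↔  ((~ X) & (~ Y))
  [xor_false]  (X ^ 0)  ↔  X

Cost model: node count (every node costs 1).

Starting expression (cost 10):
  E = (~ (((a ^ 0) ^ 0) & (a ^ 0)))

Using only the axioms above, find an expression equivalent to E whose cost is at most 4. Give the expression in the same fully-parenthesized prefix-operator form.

(~ (a & a))   [cost 4]

step 1: xor_false (→) rewrites ((a ^ 0) ^ 0) into (a ^ 0), now (~ ((a ^ 0) & (a ^ 0)))
step 2: xor_false (→) rewrites (a ^ 0) into a, now (~ ((a ^ 0) & a))
step 3: xor_false (→) rewrites (a ^ 0) into a, reaching cost 4 (bound 4)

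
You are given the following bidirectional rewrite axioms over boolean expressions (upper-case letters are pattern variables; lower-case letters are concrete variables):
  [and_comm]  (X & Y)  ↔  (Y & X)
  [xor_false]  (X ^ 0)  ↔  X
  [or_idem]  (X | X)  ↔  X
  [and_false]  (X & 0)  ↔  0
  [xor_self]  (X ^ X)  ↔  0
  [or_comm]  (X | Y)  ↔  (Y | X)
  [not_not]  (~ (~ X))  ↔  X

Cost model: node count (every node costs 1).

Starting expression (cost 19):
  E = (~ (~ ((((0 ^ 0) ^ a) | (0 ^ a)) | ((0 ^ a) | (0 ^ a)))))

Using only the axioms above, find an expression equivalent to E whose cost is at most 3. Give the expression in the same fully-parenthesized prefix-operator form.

(0 ^ a)   [cost 3]

(1) (~ (~ ((((0 ^ 0) ^ a) | (0 ^ a)) | ((0 ^ a) | (0 ^ a)))))  =[not_not →]=  ((((0 ^ 0) ^ a) | (0 ^ a)) | ((0 ^ a) | (0 ^ a)))
(2) (0 ^ 0)  =[xor_false →]=  0    ⊢ (((0 ^ a) | (0 ^ a)) | ((0 ^ a) | (0 ^ a)))
(3) (((0 ^ a) | (0 ^ a)) | ((0 ^ a) | (0 ^ a)))  =[or_idem →]=  ((0 ^ a) | (0 ^ a))
(4) ((0 ^ a) | (0 ^ a))  =[or_idem →]=  (0 ^ a)    ⊢ cost 3, within 3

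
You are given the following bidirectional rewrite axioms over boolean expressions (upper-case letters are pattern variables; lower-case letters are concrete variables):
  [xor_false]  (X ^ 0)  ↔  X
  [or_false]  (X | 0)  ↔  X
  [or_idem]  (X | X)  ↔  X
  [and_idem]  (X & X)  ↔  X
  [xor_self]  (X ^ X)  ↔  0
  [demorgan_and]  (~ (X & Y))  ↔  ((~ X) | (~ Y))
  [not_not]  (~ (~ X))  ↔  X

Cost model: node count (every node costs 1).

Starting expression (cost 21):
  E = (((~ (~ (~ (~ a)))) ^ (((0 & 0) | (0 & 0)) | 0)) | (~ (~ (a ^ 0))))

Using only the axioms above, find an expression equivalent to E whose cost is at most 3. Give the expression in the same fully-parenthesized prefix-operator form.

(1) (~ (~ (~ (~ a))))  =[not_not →]=  (~ (~ a))    ⊢ (((~ (~ a)) ^ (((0 & 0) | (0 & 0)) | 0)) | (~ (~ (a ^ 0))))
(2) ((0 & 0) | (0 & 0))  =[or_idem →]=  (0 & 0)    ⊢ (((~ (~ a)) ^ ((0 & 0) | 0)) | (~ (~ (a ^ 0))))
(3) ((0 & 0) | 0)  =[or_false →]=  (0 & 0)    ⊢ (((~ (~ a)) ^ (0 & 0)) | (~ (~ (a ^ 0))))
(4) (~ (~ a))  =[not_not →]=  a    ⊢ ((a ^ (0 & 0)) | (~ (~ (a ^ 0))))
(5) (0 & 0)  =[and_idem →]=  0    ⊢ ((a ^ 0) | (~ (~ (a ^ 0))))
(6) (~ (~ (a ^ 0)))  =[not_not →]=  (a ^ 0)    ⊢ ((a ^ 0) | (a ^ 0))
(7) ((a ^ 0) | (a ^ 0))  =[or_idem →]=  (a ^ 0)    ⊢ cost 3, within 3

(a ^ 0)   [cost 3]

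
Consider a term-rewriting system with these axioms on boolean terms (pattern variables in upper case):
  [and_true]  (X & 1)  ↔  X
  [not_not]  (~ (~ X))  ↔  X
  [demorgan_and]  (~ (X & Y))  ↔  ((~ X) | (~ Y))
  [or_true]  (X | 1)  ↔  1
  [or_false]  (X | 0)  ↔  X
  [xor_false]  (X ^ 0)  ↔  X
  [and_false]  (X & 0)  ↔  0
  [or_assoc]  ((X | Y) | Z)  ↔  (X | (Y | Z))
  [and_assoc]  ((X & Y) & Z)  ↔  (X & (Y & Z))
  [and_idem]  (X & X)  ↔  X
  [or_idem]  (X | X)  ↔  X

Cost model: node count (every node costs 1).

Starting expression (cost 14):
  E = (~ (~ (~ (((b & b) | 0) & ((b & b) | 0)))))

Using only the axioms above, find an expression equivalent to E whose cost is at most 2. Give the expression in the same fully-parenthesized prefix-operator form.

1. [and_idem →] (((b & b) | 0) & ((b & b) | 0))  →  ((b & b) | 0);  E = (~ (~ (~ ((b & b) | 0))))
2. [not_not →] (~ (~ ((b & b) | 0)))  →  ((b & b) | 0);  E = (~ ((b & b) | 0))
3. [or_false →] ((b & b) | 0)  →  (b & b);  E = (~ (b & b))
4. [and_idem →] (b & b)  →  b;  cost 2 ≤ 2, done

(~ b)   [cost 2]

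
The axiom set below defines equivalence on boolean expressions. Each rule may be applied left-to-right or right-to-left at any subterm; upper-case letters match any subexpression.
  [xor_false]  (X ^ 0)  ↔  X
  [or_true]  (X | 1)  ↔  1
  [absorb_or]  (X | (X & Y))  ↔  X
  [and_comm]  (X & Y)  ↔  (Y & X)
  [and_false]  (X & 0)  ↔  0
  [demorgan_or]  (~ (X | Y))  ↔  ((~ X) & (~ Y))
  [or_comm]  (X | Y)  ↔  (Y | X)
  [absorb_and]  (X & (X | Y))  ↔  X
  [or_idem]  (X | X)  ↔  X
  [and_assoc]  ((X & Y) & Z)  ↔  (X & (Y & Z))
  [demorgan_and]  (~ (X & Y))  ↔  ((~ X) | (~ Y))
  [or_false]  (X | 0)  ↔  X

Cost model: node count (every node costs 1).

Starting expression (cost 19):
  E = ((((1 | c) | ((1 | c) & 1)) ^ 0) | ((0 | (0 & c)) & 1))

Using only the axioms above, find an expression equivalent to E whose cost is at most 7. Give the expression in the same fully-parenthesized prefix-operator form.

((1 | c) | (0 & 1))   [cost 7]

1. [xor_false →] (((1 | c) | ((1 | c) & 1)) ^ 0)  →  ((1 | c) | ((1 | c) & 1));  E = (((1 | c) | ((1 | c) & 1)) | ((0 | (0 & c)) & 1))
2. [absorb_or →] ((1 | c) | ((1 | c) & 1))  →  (1 | c);  E = ((1 | c) | ((0 | (0 & c)) & 1))
3. [absorb_or →] (0 | (0 & c))  →  0;  cost 7 ≤ 7, done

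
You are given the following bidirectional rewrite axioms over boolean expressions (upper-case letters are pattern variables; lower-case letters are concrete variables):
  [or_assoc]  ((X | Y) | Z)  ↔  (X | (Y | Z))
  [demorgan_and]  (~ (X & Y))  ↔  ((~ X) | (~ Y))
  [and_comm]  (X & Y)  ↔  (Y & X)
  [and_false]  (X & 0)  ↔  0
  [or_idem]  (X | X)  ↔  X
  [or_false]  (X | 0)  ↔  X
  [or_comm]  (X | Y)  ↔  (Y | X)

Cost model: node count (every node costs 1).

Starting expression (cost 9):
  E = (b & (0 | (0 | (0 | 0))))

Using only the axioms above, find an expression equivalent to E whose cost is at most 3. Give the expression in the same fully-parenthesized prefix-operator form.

step 1: or_idem (→) rewrites (0 | 0) into 0, now (b & (0 | (0 | 0)))
step 2: or_idem (→) rewrites (0 | 0) into 0, now (b & (0 | 0))
step 3: or_false (→) rewrites (0 | 0) into 0, reaching cost 3 (bound 3)

(b & 0)   [cost 3]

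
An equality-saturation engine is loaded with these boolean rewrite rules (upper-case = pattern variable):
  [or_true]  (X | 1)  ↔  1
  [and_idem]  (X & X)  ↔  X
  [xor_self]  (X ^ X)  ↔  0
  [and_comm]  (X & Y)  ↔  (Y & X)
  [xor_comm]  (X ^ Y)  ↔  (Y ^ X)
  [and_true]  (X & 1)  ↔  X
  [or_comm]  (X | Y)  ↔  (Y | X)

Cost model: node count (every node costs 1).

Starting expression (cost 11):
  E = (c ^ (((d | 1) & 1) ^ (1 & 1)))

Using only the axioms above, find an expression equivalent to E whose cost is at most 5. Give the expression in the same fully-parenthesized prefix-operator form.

(c ^ (1 ^ 1))   [cost 5]

1. [and_true →] ((d | 1) & 1)  →  (d | 1);  E = (c ^ ((d | 1) ^ (1 & 1)))
2. [or_true →] (d | 1)  →  1;  E = (c ^ (1 ^ (1 & 1)))
3. [and_true →] (1 & 1)  →  1;  cost 5 ≤ 5, done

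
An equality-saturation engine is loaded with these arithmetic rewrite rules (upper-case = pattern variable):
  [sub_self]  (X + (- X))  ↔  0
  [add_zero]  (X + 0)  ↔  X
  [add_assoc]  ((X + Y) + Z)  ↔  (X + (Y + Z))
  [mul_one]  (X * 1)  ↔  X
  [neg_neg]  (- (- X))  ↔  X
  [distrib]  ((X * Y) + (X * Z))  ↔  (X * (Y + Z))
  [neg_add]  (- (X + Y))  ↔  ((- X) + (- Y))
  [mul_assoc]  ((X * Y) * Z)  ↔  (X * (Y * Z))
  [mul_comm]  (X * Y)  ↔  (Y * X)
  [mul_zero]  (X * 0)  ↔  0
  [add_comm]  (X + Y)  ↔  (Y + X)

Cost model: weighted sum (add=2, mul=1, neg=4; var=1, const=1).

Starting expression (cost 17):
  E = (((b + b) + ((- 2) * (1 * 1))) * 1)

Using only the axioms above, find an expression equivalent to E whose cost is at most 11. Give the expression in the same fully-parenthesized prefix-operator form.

1. [mul_one →] (1 * 1)  →  1;  E = (((b + b) + ((- 2) * 1)) * 1)
2. [mul_one →] (((b + b) + ((- 2) * 1)) * 1)  →  ((b + b) + ((- 2) * 1))
3. [mul_one →] ((- 2) * 1)  →  (- 2);  cost 11 ≤ 11, done

((b + b) + (- 2))   [cost 11]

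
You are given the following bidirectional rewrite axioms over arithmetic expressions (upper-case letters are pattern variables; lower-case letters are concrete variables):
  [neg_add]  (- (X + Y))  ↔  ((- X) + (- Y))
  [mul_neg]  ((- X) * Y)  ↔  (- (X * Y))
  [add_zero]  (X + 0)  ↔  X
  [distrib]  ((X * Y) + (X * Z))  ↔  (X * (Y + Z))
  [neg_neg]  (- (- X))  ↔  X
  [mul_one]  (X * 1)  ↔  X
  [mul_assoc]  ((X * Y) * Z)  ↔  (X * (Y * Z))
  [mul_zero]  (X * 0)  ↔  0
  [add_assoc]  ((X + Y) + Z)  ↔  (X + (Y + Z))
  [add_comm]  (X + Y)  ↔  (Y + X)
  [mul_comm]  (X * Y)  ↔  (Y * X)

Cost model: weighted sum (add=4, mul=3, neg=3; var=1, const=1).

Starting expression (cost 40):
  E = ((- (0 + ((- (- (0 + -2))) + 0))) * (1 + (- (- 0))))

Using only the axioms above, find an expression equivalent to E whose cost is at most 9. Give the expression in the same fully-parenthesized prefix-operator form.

(- (0 + -2))   [cost 9]

1. [neg_neg →] (- (- (0 + -2)))  →  (0 + -2);  E = ((- (0 + ((0 + -2) + 0))) * (1 + (- (- 0))))
2. [add_comm →] (0 + -2)  →  (-2 + 0);  E = ((- (0 + ((-2 + 0) + 0))) * (1 + (- (- 0))))
3. [neg_neg →] (- (- 0))  →  0;  E = ((- (0 + ((-2 + 0) + 0))) * (1 + 0))
4. [add_zero →] (1 + 0)  →  1;  E = ((- (0 + ((-2 + 0) + 0))) * 1)
5. [add_zero →] (-2 + 0)  →  -2;  E = ((- (0 + (-2 + 0))) * 1)
6. [mul_one →] ((- (0 + (-2 + 0))) * 1)  →  (- (0 + (-2 + 0)))
7. [add_zero →] (-2 + 0)  →  -2;  cost 9 ≤ 9, done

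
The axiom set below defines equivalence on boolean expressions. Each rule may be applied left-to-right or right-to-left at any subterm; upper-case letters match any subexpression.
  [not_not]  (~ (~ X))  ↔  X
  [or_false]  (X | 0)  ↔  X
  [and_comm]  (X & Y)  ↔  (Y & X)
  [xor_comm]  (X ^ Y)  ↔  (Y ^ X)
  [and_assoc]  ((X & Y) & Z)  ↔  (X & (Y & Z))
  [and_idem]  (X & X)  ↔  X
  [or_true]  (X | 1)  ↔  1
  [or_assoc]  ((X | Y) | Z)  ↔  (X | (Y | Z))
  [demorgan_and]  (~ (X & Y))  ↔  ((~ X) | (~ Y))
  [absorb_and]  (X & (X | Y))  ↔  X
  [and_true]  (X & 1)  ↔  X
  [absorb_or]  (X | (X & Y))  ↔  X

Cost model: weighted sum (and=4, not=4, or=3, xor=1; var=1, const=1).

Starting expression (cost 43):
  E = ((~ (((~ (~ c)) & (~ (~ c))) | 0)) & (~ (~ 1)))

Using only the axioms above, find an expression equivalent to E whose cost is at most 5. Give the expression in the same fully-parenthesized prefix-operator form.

1. [and_idem →] ((~ (~ c)) & (~ (~ c)))  →  (~ (~ c));  E = ((~ ((~ (~ c)) | 0)) & (~ (~ 1)))
2. [not_not →] (~ (~ c))  →  c;  E = ((~ (c | 0)) & (~ (~ 1)))
3. [or_false →] (c | 0)  →  c;  E = ((~ c) & (~ (~ 1)))
4. [not_not →] (~ (~ 1))  →  1;  E = ((~ c) & 1)
5. [and_true →] ((~ c) & 1)  →  (~ c);  cost 5 ≤ 5, done

(~ c)   [cost 5]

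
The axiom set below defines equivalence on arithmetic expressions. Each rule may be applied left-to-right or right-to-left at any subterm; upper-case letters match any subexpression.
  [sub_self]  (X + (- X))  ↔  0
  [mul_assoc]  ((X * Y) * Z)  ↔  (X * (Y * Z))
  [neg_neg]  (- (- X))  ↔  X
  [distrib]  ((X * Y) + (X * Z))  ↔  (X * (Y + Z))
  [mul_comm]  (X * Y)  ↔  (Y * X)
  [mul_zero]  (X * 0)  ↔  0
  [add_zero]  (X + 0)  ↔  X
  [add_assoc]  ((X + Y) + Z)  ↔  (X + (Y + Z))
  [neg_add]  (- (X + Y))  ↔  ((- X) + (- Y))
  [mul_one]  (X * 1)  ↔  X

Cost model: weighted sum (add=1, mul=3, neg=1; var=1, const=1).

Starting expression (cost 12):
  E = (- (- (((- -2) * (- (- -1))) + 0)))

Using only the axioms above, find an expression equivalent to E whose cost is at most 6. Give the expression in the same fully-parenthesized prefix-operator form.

((- -2) * -1)   [cost 6]

1. [neg_neg →] (- (- (((- -2) * (- (- -1))) + 0)))  →  (((- -2) * (- (- -1))) + 0)
2. [add_zero →] (((- -2) * (- (- -1))) + 0)  →  ((- -2) * (- (- -1)))
3. [neg_neg →] (- (- -1))  →  -1;  cost 6 ≤ 6, done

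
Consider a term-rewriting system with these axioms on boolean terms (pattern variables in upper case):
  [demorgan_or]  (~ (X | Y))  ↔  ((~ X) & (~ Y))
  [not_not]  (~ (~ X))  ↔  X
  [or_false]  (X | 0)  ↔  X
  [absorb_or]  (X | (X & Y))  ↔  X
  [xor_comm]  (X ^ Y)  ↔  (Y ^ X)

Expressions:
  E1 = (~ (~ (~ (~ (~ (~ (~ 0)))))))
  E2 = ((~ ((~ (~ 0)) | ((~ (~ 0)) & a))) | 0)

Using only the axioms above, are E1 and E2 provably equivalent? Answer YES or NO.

(1) (~ (~ (~ (~ (~ (~ (~ 0)))))))  =[not_not →]=  (~ (~ (~ (~ (~ 0)))))
(2) (~ (~ (~ (~ (~ 0)))))  =[not_not →]=  (~ (~ (~ 0)))
(3) (~ (~ (~ 0)))  =[not_not →]=  (~ 0)
(4) (~ 0)  =[or_false ←]=  ((~ 0) | 0)
(5) (~ 0)  =[not_not ←]=  (~ (~ (~ 0)))    ⊢ ((~ (~ (~ 0))) | 0)
(6) (~ (~ 0))  =[absorb_or ←]=  ((~ (~ 0)) | ((~ (~ 0)) & a))    ⊢ E2

YES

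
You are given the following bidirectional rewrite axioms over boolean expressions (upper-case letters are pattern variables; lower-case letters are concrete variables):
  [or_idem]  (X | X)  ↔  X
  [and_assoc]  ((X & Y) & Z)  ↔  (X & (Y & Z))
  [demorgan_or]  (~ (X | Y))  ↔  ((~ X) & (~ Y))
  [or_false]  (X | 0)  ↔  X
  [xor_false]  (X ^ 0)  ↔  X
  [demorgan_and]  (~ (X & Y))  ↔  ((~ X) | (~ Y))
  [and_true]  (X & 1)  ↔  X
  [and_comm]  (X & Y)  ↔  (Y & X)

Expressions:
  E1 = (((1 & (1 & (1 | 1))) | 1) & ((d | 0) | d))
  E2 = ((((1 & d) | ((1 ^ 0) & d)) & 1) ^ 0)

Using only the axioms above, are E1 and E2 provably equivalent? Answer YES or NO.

YES

1. [or_idem →] (1 | 1)  →  1;  E1 = (((1 & (1 & 1)) | 1) & ((d | 0) | d))
2. [or_false →] (d | 0)  →  d;  E1 = (((1 & (1 & 1)) | 1) & (d | d))
3. [and_true →] (1 & 1)  →  1;  E1 = (((1 & 1) | 1) & (d | d))
4. [and_true →] (1 & 1)  →  1;  E1 = ((1 | 1) & (d | d))
5. [or_idem →] (1 | 1)  →  1;  E1 = (1 & (d | d))
6. [or_idem →] (d | d)  →  d;  E1 = (1 & d)
7. [and_true ←] (1 & d)  →  ((1 & d) & 1)
8. [xor_false ←] ((1 & d) & 1)  →  (((1 & d) & 1) ^ 0)
9. [or_idem ←] (1 & d)  →  ((1 & d) | (1 & d));  E1 = ((((1 & d) | (1 & d)) & 1) ^ 0)
10. [xor_false ←] 1  →  (1 ^ 0);  this is E2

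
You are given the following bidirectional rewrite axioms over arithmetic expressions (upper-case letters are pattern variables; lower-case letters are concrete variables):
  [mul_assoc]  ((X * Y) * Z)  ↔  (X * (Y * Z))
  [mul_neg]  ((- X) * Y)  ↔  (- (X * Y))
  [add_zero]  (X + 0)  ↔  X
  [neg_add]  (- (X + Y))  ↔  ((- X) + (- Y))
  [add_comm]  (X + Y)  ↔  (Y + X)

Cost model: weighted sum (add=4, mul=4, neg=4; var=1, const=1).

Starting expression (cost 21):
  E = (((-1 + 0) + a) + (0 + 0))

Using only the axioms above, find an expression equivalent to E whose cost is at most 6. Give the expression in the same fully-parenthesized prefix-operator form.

(1) (0 + 0)  =[add_zero →]=  0    ⊢ (((-1 + 0) + a) + 0)
(2) (((-1 + 0) + a) + 0)  =[add_zero →]=  ((-1 + 0) + a)
(3) (-1 + 0)  =[add_zero →]=  -1    ⊢ cost 6, within 6

(-1 + a)   [cost 6]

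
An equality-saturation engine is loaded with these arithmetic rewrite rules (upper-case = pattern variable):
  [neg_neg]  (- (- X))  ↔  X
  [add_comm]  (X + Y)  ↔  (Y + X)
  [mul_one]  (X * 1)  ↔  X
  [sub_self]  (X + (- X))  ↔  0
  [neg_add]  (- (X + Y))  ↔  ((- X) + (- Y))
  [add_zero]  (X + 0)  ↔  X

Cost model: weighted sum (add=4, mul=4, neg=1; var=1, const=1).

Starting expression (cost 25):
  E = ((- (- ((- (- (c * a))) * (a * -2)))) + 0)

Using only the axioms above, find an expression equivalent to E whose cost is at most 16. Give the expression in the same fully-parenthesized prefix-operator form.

((c * a) * (a * -2))   [cost 16]

1. [add_zero →] ((- (- ((- (- (c * a))) * (a * -2)))) + 0)  →  (- (- ((- (- (c * a))) * (a * -2))))
2. [neg_neg →] (- (- (c * a)))  →  (c * a);  E = (- (- ((c * a) * (a * -2))))
3. [neg_neg →] (- (- ((c * a) * (a * -2))))  →  ((c * a) * (a * -2));  cost 16 ≤ 16, done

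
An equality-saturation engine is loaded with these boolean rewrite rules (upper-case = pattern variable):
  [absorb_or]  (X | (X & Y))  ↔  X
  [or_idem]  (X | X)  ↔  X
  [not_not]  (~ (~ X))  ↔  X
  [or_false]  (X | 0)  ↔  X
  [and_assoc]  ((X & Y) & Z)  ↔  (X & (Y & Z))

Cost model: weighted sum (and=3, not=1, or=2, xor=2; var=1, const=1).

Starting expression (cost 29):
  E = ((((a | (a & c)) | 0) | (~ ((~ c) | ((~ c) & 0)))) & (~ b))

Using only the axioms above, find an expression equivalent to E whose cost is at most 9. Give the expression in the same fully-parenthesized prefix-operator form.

(1) ((~ c) | ((~ c) & 0))  =[absorb_or →]=  (~ c)    ⊢ ((((a | (a & c)) | 0) | (~ (~ c))) & (~ b))
(2) (a | (a & c))  =[absorb_or →]=  a    ⊢ (((a | 0) | (~ (~ c))) & (~ b))
(3) (~ (~ c))  =[not_not →]=  c    ⊢ (((a | 0) | c) & (~ b))
(4) (a | 0)  =[or_false →]=  a    ⊢ cost 9, within 9

((a | c) & (~ b))   [cost 9]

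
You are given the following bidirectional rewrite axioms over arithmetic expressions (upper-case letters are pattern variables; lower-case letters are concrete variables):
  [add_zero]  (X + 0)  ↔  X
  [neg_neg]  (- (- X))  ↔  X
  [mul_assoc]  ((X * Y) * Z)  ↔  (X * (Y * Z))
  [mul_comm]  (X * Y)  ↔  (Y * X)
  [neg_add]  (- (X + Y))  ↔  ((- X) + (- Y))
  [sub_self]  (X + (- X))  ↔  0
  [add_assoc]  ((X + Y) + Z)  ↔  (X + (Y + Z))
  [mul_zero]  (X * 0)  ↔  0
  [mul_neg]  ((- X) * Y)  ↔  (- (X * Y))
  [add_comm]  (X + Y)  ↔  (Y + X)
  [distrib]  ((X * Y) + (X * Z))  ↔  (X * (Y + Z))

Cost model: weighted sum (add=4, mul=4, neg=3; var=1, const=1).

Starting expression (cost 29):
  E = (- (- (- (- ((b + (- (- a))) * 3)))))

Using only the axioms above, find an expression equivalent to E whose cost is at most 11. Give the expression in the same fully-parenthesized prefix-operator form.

((b + a) * 3)   [cost 11]

step 1: neg_neg (→) rewrites (- (- (- (- ((b + (- (- a))) * 3))))) into (- (- ((b + (- (- a))) * 3)))
step 2: neg_neg (→) rewrites (- (- a)) into a, now (- (- ((b + a) * 3)))
step 3: neg_neg (→) rewrites (- (- ((b + a) * 3))) into ((b + a) * 3), reaching cost 11 (bound 11)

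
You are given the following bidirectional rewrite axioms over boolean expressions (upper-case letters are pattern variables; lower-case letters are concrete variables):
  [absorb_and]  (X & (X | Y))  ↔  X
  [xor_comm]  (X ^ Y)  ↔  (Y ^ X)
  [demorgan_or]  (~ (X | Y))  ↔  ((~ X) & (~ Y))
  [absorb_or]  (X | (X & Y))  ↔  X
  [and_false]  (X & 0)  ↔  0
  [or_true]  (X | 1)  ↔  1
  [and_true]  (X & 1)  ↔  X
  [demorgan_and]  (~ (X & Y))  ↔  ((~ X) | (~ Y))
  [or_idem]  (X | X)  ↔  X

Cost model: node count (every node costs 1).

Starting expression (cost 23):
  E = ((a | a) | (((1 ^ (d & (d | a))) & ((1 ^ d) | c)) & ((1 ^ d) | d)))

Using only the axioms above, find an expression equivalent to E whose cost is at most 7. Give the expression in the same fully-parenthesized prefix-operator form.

(1) (d & (d | a))  =[absorb_and →]=  d    ⊢ ((a | a) | (((1 ^ d) & ((1 ^ d) | c)) & ((1 ^ d) | d)))
(2) ((1 ^ d) & ((1 ^ d) | c))  =[absorb_and →]=  (1 ^ d)    ⊢ ((a | a) | ((1 ^ d) & ((1 ^ d) | d)))
(3) ((1 ^ d) & ((1 ^ d) | d))  =[absorb_and →]=  (1 ^ d)    ⊢ cost 7, within 7

((a | a) | (1 ^ d))   [cost 7]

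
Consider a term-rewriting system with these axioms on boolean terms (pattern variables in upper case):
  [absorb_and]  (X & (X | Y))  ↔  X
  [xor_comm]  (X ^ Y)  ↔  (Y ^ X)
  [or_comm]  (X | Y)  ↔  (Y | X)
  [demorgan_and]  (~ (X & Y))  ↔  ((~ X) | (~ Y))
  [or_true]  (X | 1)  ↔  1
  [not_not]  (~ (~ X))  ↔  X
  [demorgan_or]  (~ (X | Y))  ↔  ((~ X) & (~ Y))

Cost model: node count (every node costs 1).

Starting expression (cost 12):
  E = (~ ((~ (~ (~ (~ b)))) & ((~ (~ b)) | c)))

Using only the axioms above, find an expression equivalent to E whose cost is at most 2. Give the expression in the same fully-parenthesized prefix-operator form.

(~ b)   [cost 2]

(1) (~ (~ b))  =[not_not →]=  b    ⊢ (~ ((~ (~ b)) & ((~ (~ b)) | c)))
(2) ((~ (~ b)) & ((~ (~ b)) | c))  =[absorb_and →]=  (~ (~ b))    ⊢ (~ (~ (~ b)))
(3) (~ (~ b))  =[not_not →]=  b    ⊢ cost 2, within 2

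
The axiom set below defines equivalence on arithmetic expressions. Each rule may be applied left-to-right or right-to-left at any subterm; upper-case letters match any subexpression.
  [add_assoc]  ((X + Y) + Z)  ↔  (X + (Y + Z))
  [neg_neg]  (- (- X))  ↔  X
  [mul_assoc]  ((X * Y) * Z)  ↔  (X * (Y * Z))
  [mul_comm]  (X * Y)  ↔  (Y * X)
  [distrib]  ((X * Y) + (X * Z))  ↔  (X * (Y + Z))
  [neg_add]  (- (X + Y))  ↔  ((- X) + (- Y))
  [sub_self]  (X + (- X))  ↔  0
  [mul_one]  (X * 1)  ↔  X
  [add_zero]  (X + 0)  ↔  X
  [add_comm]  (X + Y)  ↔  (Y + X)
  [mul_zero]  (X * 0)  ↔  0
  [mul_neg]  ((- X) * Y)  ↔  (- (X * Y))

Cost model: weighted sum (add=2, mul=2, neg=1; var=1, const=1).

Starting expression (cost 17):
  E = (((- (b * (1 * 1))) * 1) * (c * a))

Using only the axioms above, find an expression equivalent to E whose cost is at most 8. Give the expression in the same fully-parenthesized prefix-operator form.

(1) ((- (b * (1 * 1))) * 1)  =[mul_one →]=  (- (b * (1 * 1)))    ⊢ ((- (b * (1 * 1))) * (c * a))
(2) (1 * 1)  =[mul_one →]=  1    ⊢ ((- (b * 1)) * (c * a))
(3) (b * 1)  =[mul_one →]=  b    ⊢ cost 8, within 8

((- b) * (c * a))   [cost 8]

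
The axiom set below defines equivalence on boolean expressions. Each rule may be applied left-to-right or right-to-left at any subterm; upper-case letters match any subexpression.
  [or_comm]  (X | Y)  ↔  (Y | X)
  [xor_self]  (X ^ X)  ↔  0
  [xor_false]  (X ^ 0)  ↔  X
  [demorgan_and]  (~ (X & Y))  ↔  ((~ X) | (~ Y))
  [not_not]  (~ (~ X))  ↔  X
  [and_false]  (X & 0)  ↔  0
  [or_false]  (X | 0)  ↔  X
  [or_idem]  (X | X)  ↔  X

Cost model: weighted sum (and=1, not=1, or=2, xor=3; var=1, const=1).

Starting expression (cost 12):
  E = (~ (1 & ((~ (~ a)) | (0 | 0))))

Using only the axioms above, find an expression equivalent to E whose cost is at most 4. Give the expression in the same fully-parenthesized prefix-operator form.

1. [or_false →] (0 | 0)  →  0;  E = (~ (1 & ((~ (~ a)) | 0)))
2. [or_false →] ((~ (~ a)) | 0)  →  (~ (~ a));  E = (~ (1 & (~ (~ a))))
3. [not_not →] (~ (~ a))  →  a;  cost 4 ≤ 4, done

(~ (1 & a))   [cost 4]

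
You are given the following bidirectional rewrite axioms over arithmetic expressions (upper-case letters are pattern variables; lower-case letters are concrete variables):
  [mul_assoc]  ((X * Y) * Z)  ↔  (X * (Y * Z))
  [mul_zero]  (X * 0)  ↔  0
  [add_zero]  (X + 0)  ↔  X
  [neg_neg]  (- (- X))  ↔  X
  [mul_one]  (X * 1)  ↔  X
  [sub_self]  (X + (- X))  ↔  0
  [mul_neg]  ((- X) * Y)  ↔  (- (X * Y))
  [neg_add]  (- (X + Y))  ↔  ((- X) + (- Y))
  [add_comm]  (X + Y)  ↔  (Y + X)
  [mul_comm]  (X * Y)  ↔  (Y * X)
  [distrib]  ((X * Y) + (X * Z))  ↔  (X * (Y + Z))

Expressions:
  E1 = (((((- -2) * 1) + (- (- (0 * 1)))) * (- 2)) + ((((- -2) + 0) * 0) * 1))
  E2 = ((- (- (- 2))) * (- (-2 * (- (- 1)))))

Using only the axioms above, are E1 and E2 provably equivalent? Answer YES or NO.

YES

step 1: mul_one (→) rewrites (0 * 1) into 0, now (((((- -2) * 1) + (- (- 0))) * (- 2)) + ((((- -2) + 0) * 0) * 1))
step 2: mul_one (→) rewrites ((- -2) * 1) into (- -2), now ((((- -2) + (- (- 0))) * (- 2)) + ((((- -2) + 0) * 0) * 1))
step 3: mul_one (→) rewrites ((((- -2) + 0) * 0) * 1) into (((- -2) + 0) * 0), now ((((- -2) + (- (- 0))) * (- 2)) + (((- -2) + 0) * 0))
step 4: neg_neg (→) rewrites (- (- 0)) into 0, now ((((- -2) + 0) * (- 2)) + (((- -2) + 0) * 0))
step 5: distrib (→) rewrites ((((- -2) + 0) * (- 2)) + (((- -2) + 0) * 0)) into (((- -2) + 0) * ((- 2) + 0))
step 6: add_zero (→) rewrites ((- 2) + 0) into (- 2), now (((- -2) + 0) * (- 2))
step 7: add_zero (→) rewrites ((- -2) + 0) into (- -2), now ((- -2) * (- 2))
step 8: mul_comm (→) rewrites ((- -2) * (- 2)) into ((- 2) * (- -2))
step 9: mul_one (←) rewrites -2 into (-2 * 1), now ((- 2) * (- (-2 * 1)))
step 10: neg_neg (←) rewrites 1 into (- (- 1)), now ((- 2) * (- (-2 * (- (- 1)))))
step 11: neg_neg (←) rewrites (- 2) into (- (- (- 2))), which is E2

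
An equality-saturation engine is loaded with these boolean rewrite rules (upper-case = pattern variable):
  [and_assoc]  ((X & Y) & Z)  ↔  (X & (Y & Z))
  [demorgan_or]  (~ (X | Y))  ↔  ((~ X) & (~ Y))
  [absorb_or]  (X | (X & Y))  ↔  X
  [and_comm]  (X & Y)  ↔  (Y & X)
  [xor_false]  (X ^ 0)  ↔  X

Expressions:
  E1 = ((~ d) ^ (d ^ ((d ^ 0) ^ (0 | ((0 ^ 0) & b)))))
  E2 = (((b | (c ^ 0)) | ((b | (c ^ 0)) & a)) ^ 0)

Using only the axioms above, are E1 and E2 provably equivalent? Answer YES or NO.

All listed rules preserve value, hence provable equivalence implies equal values everywhere; look for a separating assignment.
a=0, b=0, c=0, d=0 gives E1 ↦ 1, E2 ↦ 0; values differ ⇒ not provably equivalent.

NO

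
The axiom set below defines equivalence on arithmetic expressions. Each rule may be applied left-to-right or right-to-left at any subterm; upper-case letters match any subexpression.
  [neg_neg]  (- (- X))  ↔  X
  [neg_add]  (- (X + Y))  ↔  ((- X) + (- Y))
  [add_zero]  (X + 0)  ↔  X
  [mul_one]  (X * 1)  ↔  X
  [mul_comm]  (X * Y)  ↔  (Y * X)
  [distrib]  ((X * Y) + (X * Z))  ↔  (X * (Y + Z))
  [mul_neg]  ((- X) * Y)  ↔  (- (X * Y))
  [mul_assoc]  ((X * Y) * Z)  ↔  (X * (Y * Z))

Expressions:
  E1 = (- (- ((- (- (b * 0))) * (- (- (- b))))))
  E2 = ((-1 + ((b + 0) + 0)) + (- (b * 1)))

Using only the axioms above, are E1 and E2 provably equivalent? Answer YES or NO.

NO

All listed rules preserve value, hence provable equivalence implies equal values everywhere; look for a separating assignment.
b=0 gives E1 ↦ 0, E2 ↦ -1; values differ ⇒ not provably equivalent.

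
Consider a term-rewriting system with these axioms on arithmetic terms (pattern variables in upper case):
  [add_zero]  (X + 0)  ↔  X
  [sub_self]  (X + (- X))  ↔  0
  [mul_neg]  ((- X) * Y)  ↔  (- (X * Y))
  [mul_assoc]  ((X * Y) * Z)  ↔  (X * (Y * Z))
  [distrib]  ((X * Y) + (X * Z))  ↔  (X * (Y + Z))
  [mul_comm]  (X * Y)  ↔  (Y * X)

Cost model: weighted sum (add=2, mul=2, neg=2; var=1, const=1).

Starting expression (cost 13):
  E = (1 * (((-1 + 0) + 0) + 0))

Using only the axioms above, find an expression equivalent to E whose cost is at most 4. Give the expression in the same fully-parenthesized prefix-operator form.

(1 * -1)   [cost 4]

(1) ((-1 + 0) + 0)  =[add_zero →]=  (-1 + 0)    ⊢ (1 * ((-1 + 0) + 0))
(2) ((-1 + 0) + 0)  =[add_zero →]=  (-1 + 0)    ⊢ (1 * (-1 + 0))
(3) (-1 + 0)  =[add_zero →]=  -1    ⊢ cost 4, within 4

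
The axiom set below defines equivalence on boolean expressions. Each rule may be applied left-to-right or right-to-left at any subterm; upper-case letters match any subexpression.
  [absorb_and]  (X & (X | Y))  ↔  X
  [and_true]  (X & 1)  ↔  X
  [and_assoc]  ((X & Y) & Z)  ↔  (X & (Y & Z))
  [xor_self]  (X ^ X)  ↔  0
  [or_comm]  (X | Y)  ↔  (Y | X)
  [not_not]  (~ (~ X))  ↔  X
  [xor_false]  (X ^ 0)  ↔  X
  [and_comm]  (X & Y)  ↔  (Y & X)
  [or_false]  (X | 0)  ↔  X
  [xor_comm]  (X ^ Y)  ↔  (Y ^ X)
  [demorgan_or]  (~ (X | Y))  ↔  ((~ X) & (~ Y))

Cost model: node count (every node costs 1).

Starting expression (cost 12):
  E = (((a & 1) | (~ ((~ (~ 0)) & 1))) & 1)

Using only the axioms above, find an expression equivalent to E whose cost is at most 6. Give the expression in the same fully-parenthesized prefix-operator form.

1. [and_true →] ((~ (~ 0)) & 1)  →  (~ (~ 0));  E = (((a & 1) | (~ (~ (~ 0)))) & 1)
2. [not_not →] (~ (~ 0))  →  0;  E = (((a & 1) | (~ 0)) & 1)
3. [and_true →] (((a & 1) | (~ 0)) & 1)  →  ((a & 1) | (~ 0));  cost 6 ≤ 6, done

((a & 1) | (~ 0))   [cost 6]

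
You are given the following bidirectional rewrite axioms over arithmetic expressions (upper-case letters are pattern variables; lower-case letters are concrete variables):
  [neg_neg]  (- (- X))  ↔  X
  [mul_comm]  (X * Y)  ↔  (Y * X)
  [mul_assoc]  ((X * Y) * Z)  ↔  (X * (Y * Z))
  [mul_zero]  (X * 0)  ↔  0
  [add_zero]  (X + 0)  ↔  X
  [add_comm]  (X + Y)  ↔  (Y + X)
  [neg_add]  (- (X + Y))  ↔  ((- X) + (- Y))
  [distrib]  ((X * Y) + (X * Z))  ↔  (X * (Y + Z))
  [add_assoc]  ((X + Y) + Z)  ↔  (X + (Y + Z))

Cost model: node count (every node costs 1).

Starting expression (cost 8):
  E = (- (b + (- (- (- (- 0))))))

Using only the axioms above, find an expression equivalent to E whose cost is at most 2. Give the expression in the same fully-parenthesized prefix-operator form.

(1) (- (- 0))  =[neg_neg →]=  0    ⊢ (- (b + (- (- 0))))
(2) (- (- 0))  =[neg_neg →]=  0    ⊢ (- (b + 0))
(3) (b + 0)  =[add_zero →]=  b    ⊢ cost 2, within 2

(- b)   [cost 2]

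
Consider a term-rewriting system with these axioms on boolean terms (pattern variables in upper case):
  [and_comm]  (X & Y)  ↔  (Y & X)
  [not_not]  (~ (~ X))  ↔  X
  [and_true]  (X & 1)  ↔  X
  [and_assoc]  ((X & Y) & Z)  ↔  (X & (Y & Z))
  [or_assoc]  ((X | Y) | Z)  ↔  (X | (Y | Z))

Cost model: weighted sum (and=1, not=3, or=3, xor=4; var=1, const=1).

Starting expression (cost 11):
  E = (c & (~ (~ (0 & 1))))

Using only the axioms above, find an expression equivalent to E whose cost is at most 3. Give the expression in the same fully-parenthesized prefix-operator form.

step 1: not_not (→) rewrites (~ (~ (0 & 1))) into (0 & 1), now (c & (0 & 1))
step 2: and_true (→) rewrites (0 & 1) into 0, reaching cost 3 (bound 3)

(c & 0)   [cost 3]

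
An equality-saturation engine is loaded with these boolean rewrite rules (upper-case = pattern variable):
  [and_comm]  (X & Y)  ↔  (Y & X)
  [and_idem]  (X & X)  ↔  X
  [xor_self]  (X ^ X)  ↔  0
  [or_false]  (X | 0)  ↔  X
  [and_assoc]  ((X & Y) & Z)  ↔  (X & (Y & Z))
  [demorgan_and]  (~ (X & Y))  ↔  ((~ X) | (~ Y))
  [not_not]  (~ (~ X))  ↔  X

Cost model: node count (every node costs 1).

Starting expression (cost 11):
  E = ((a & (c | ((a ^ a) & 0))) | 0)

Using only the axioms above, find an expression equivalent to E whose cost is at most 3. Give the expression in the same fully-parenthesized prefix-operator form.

(a & c)   [cost 3]

step 1: or_false (→) rewrites ((a & (c | ((a ^ a) & 0))) | 0) into (a & (c | ((a ^ a) & 0)))
step 2: xor_self (→) rewrites (a ^ a) into 0, now (a & (c | (0 & 0)))
step 3: and_idem (→) rewrites (0 & 0) into 0, now (a & (c | 0))
step 4: or_false (→) rewrites (c | 0) into c, reaching cost 3 (bound 3)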